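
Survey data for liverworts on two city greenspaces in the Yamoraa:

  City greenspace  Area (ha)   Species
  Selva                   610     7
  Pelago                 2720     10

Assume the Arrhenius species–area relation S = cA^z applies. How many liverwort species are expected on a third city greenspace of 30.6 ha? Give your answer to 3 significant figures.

3.43

z = ln(10/7) / ln(2720/610) = 0.3567 / 1.4949 = 0.2386
c = 7 / 610^0.2386 = 7 / 4.619 = 1.515
S₃ = 1.515 × 30.6^0.2386 = 1.515 × 2.262 ≈ 3.428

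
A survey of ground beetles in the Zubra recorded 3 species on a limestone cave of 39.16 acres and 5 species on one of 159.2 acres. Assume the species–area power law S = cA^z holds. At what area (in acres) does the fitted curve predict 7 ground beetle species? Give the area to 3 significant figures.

z = ln(5/3) / ln(159.2/39.16) = 0.5108 / 1.4025 = 0.3642
c = 3 / 39.16^0.3642 = 3 / 3.803 = 0.7888
A = (7/0.7888)^(1/0.3642) ⇒ ln A = ln(8.874)/0.3642 = 5.9940
A = e^5.9940 ≈ 401 acres

401 acres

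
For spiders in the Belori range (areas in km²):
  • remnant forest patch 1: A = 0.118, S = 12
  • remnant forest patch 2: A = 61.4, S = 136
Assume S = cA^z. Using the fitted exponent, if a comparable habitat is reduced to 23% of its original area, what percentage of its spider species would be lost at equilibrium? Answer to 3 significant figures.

z = ln(136/12) / ln(61.4/0.118) = 2.4277 / 6.2545 = 0.3882
S_new/S_old = (A_new/A_old)^z = 0.23^0.3882 = exp(0.3882 × -1.4697) = 0.5653
Fraction lost = 1 − 0.5653 = 0.4347

43.5%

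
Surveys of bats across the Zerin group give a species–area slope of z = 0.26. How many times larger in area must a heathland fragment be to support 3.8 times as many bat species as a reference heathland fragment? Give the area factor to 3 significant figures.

(A₂/A₁)^0.26 = 3.8, so A₂/A₁ = 3.8^(1/0.26) = 3.8^3.846
ln(A₂/A₁) = ln 3.8 / 0.26 = 1.3350 / 0.26 = 5.1346
A₂/A₁ = e^5.1346 ≈ 169.8

170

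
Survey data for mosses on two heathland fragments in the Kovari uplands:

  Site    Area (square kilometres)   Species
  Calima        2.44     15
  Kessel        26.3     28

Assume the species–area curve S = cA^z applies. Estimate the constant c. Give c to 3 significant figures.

z = ln(S₂/S₁) / ln(A₂/A₁) = ln(28/15) / ln(26.3/2.44) = 0.6242 / 2.3776 = 0.2625
c = S₁ / A₁^z = 15 / 2.44^0.2625 = 15 / 1.264 = 11.87

11.9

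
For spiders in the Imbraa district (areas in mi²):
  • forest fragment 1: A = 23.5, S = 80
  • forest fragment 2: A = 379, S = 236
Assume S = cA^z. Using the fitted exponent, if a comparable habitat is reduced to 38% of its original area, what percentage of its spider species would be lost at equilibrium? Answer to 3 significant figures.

31.4%

z = ln(236/80) / ln(379/23.5) = 1.0818 / 2.7805 = 0.3891
S_new/S_old = (A_new/A_old)^z = 0.38^0.3891 = exp(0.3891 × -0.9676) = 0.6863
Fraction lost = 1 − 0.6863 = 0.3137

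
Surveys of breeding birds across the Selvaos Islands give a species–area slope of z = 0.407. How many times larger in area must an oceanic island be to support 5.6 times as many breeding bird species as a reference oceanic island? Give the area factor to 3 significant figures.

68.9

(A₂/A₁)^0.407 = 5.6, so A₂/A₁ = 5.6^(1/0.407) = 5.6^2.457
ln(A₂/A₁) = ln 5.6 / 0.407 = 1.7228 / 0.407 = 4.2328
A₂/A₁ = e^4.2328 ≈ 68.91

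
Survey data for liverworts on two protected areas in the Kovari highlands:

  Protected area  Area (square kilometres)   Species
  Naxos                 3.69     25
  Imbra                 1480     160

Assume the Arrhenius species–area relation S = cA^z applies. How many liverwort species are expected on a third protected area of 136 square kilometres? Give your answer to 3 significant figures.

76.4

z = ln(160/25) / ln(1480/3.69) = 1.8563 / 5.9942 = 0.3097
c = 25 / 3.69^0.3097 = 25 / 1.498 = 16.69
S₃ = 16.69 × 136^0.3097 = 16.69 × 4.578 ≈ 76.39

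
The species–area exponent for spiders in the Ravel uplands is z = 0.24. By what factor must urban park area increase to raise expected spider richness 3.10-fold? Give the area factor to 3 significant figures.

(A₂/A₁)^0.24 = 3.1, so A₂/A₁ = 3.1^(1/0.24) = 3.1^4.167
ln(A₂/A₁) = ln 3.1 / 0.24 = 1.1314 / 0.24 = 4.7142
A₂/A₁ = e^4.7142 ≈ 111.5

112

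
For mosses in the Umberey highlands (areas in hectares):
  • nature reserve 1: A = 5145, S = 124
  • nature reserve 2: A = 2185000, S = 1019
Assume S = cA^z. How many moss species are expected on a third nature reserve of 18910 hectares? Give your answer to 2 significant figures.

z = ln(1019/124) / ln(2185000/5145) = 2.1063 / 6.0513 = 0.3481
c = 124 / 5145^0.3481 = 124 / 19.58 = 6.333
S₃ = 6.333 × 18910^0.3481 = 6.333 × 30.8 ≈ 195.1

200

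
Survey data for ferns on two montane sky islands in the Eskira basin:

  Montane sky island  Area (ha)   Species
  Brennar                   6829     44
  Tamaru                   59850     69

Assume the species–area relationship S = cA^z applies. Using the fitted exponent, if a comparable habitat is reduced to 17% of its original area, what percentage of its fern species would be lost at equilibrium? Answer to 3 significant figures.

30.7%

z = ln(69/44) / ln(59850/6829) = 0.4499 / 2.1707 = 0.2073
S_new/S_old = (A_new/A_old)^z = 0.17^0.2073 = exp(0.2073 × -1.7720) = 0.6926
Fraction lost = 1 − 0.6926 = 0.3074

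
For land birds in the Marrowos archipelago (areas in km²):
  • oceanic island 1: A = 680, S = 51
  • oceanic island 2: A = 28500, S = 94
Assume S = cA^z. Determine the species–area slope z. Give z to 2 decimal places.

Taking logs: ln S = ln c + z ln A, so z = (ln S₂ − ln S₁)/(ln A₂ − ln A₁).
z = ln(94/51) / ln(28500/680) = ln(1.843) / ln(41.91) = 0.6115 / 3.7356 = 0.1637

0.16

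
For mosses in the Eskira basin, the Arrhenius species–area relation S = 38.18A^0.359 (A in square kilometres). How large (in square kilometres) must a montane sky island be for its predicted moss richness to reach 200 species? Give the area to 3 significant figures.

200 = 38.18 × A^0.359  ⇒  A^0.359 = 200/38.18 = 5.238
ln A = ln(5.238) / 0.359 = 1.6560 / 0.359 = 4.6128
A = e^4.6128 ≈ 100.8 square kilometres

101 square kilometres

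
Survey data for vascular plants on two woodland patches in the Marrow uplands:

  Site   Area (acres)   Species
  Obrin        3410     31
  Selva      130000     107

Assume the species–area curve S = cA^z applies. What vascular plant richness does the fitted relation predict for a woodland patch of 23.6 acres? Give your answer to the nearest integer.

6

z = ln(107/31) / ln(130000/3410) = 1.2388 / 3.6408 = 0.3403
c = 31 / 3410^0.3403 = 31 / 15.92 = 1.947
S₃ = 1.947 × 23.6^0.3403 = 1.947 × 2.932 ≈ 5.707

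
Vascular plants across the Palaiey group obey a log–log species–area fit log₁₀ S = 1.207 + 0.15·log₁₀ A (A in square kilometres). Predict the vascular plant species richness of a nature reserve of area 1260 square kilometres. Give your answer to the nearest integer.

47 species

S = 16.11 × 1260^0.15 = 16.11 × 2.918 ≈ 47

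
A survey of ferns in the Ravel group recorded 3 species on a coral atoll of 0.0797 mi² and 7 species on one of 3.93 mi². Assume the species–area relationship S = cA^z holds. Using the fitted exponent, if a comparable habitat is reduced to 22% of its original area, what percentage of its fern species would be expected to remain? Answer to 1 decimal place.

72.0%

z = ln(7/3) / ln(3.93/0.0797) = 0.8473 / 3.8981 = 0.2174
S_new/S_old = (A_new/A_old)^z = 0.22^0.2174 = exp(0.2174 × -1.5141) = 0.7196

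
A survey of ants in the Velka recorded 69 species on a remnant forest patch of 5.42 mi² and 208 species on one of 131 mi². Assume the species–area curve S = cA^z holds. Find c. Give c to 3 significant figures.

z = ln(S₂/S₁) / ln(A₂/A₁) = ln(208/69) / ln(131/5.42) = 1.1034 / 3.1851 = 0.3464
c = S₁ / A₁^z = 69 / 5.42^0.3464 = 69 / 1.796 = 38.42

38.4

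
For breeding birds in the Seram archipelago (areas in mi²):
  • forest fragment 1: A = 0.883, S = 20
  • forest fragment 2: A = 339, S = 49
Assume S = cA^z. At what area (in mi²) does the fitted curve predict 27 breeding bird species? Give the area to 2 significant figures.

z = ln(49/20) / ln(339/0.883) = 0.8961 / 5.9504 = 0.1506
c = 20 / 0.883^0.1506 = 20 / 0.9814 = 20.38
A = (27/20.38)^(1/0.1506) ⇒ ln A = ln(1.325)/0.1506 = 1.8684
A = e^1.8684 ≈ 6.478 mi²

6.5 mi²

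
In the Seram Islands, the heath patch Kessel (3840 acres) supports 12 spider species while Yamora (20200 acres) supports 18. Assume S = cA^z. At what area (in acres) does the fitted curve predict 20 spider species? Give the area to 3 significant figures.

z = ln(18/12) / ln(20200/3840) = 0.4055 / 1.6602 = 0.2442
c = 12 / 3840^0.2442 = 12 / 7.506 = 1.599
A = (20/1.599)^(1/0.2442) ⇒ ln A = ln(12.51)/0.2442 = 10.3448
A = e^10.3448 ≈ 31096 acres

31100 acres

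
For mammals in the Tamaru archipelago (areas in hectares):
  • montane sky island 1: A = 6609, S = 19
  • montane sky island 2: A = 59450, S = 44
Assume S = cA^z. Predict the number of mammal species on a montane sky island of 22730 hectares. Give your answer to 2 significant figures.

30

z = ln(44/19) / ln(59450/6609) = 0.8398 / 2.1967 = 0.3823
c = 19 / 6609^0.3823 = 19 / 28.86 = 0.6583
S₃ = 0.6583 × 22730^0.3823 = 0.6583 × 46.28 ≈ 30.47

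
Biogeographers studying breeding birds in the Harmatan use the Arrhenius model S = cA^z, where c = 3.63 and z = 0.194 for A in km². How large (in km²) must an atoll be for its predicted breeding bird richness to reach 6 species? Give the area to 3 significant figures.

6 = 3.63 × A^0.194  ⇒  A^0.194 = 6/3.63 = 1.653
ln A = ln(1.653) / 0.194 = 0.5025 / 0.194 = 2.5903
A = e^2.5903 ≈ 13.33 km²

13.3 km²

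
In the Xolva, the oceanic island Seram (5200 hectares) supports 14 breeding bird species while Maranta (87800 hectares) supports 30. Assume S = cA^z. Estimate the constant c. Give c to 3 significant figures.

1.39

z = ln(S₂/S₁) / ln(A₂/A₁) = ln(30/14) / ln(87800/5200) = 0.7621 / 2.8264 = 0.2697
c = S₁ / A₁^z = 14 / 5200^0.2697 = 14 / 10.05 = 1.394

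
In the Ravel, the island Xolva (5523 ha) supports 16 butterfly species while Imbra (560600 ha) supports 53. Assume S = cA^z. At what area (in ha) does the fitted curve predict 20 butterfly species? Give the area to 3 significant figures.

13100 ha

z = ln(53/16) / ln(560600/5523) = 1.1977 / 4.6201 = 0.2592
c = 16 / 5523^0.2592 = 16 / 9.335 = 1.714
A = (20/1.714)^(1/0.2592) ⇒ ln A = ln(11.67)/0.2592 = 9.4774
A = e^9.4774 ≈ 13062 ha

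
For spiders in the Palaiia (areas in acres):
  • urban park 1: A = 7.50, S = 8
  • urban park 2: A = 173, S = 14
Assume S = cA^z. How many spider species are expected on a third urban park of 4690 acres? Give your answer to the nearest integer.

z = ln(14/8) / ln(173/7.5) = 0.5596 / 3.1384 = 0.1783
c = 8 / 7.5^0.1783 = 8 / 1.432 = 5.585
S₃ = 5.585 × 4690^0.1783 = 5.585 × 4.515 ≈ 25.22

25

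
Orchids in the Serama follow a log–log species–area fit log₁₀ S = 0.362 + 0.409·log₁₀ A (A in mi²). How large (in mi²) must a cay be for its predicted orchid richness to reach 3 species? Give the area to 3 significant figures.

1.91 mi²

3 = 2.301 × A^0.409  ⇒  A^0.409 = 3/2.301 = 1.304
ln A = ln(1.304) / 0.409 = 0.2651 / 0.409 = 0.6481
A = e^0.6481 ≈ 1.912 mi²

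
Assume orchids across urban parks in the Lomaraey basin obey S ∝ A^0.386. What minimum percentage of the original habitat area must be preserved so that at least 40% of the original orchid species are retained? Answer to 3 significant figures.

Need (A_new/A_old)^0.386 = 0.4, so A_new/A_old = 0.4^(1/0.386) = 0.4^2.591
ln(A_new/A_old) = ln 0.4 / 0.386 = -0.9163 / 0.386 = -2.3738
A_new/A_old = e^-2.3738 ≈ 0.09313

9.31%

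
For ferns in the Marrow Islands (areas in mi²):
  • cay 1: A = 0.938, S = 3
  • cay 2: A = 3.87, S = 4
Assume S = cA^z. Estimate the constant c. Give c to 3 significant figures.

3.04

z = ln(S₂/S₁) / ln(A₂/A₁) = ln(4/3) / ln(3.87/0.938) = 0.2877 / 1.4173 = 0.2030
c = S₁ / A₁^z = 3 / 0.938^0.2030 = 3 / 0.9871 = 3.039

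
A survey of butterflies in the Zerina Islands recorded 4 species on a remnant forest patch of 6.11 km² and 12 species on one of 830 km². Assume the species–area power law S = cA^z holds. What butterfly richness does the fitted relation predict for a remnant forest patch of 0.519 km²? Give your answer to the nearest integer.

2

z = ln(12/4) / ln(830/6.11) = 1.0986 / 4.9115 = 0.2237
c = 4 / 6.11^0.2237 = 4 / 1.499 = 2.668
S₃ = 2.668 × 0.519^0.2237 = 2.668 × 0.8636 ≈ 2.304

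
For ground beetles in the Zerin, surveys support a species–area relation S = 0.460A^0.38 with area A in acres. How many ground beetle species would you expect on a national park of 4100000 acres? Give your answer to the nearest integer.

150

S = 0.46 × 4100000^0.38
ln S = ln 0.46 + 0.38 × ln 4100000 = -0.7765 + 0.38 × 15.2265 = 5.0095
S = e^5.0095 ≈ 149.8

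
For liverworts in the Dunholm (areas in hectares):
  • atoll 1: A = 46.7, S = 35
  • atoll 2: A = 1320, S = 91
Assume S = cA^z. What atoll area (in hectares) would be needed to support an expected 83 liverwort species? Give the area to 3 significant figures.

957 hectares

z = ln(91/35) / ln(1320/46.7) = 0.9555 / 3.3416 = 0.2859
c = 35 / 46.7^0.2859 = 35 / 3.001 = 11.66
A = (83/11.66)^(1/0.2859) ⇒ ln A = ln(7.118)/0.2859 = 6.8636
A = e^6.8636 ≈ 956.8 hectares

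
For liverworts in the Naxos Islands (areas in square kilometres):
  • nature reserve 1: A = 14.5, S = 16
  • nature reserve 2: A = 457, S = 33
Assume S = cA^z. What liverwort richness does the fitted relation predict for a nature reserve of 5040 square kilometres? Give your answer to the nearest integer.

55

z = ln(33/16) / ln(457/14.5) = 0.7239 / 3.4505 = 0.2098
c = 16 / 14.5^0.2098 = 16 / 1.752 = 9.13
S₃ = 9.13 × 5040^0.2098 = 9.13 × 5.981 ≈ 54.61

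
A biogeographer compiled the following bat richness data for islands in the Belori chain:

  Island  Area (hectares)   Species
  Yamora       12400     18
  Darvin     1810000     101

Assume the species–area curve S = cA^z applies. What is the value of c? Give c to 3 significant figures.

z = ln(S₂/S₁) / ln(A₂/A₁) = ln(101/18) / ln(1810000/12400) = 1.7247 / 4.9834 = 0.3461
c = S₁ / A₁^z = 18 / 12400^0.3461 = 18 / 26.11 = 0.6895

0.690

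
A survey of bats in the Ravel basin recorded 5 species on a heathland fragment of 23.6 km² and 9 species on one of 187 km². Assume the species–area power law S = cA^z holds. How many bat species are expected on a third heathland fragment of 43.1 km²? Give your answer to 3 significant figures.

z = ln(9/5) / ln(187/23.6) = 0.5878 / 2.0699 = 0.2840
c = 5 / 23.6^0.2840 = 5 / 2.454 = 2.038
S₃ = 2.038 × 43.1^0.2840 = 2.038 × 2.912 ≈ 5.933

5.93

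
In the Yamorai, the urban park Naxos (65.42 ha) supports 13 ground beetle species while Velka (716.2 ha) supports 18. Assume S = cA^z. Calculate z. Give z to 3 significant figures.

0.136

Taking logs: ln S = ln c + z ln A, so z = (ln S₂ − ln S₁)/(ln A₂ − ln A₁).
z = ln(18/13) / ln(716.2/65.42) = ln(1.385) / ln(10.95) = 0.3254 / 2.3931 = 0.1360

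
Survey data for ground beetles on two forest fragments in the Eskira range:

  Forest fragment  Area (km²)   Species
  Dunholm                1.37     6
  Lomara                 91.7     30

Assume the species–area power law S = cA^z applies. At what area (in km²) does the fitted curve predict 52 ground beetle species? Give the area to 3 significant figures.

z = ln(30/6) / ln(91.7/1.37) = 1.6094 / 4.2037 = 0.3829
c = 6 / 1.37^0.3829 = 6 / 1.128 = 5.319
A = (52/5.319)^(1/0.3829) ⇒ ln A = ln(9.777)/0.3829 = 5.9552
A = e^5.9552 ≈ 385.8 km²

386 km²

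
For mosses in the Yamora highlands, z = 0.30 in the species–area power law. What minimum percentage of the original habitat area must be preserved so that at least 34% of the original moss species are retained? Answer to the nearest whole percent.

3%

Need (A_new/A_old)^0.3 = 0.34, so A_new/A_old = 0.34^(1/0.3) = 0.34^3.333
ln(A_new/A_old) = ln 0.34 / 0.3 = -1.0788 / 0.3 = -3.5960
A_new/A_old = e^-3.5960 ≈ 0.02743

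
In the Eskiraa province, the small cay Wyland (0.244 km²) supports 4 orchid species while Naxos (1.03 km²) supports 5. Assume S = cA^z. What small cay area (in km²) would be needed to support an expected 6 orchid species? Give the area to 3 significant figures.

3.34 km²

z = ln(5/4) / ln(1.03/0.244) = 0.2231 / 1.4401 = 0.1549
c = 4 / 0.244^0.1549 = 4 / 0.8037 = 4.977
A = (6/4.977)^(1/0.1549) ⇒ ln A = ln(1.206)/0.1549 = 1.2062
A = e^1.2062 ≈ 3.341 km²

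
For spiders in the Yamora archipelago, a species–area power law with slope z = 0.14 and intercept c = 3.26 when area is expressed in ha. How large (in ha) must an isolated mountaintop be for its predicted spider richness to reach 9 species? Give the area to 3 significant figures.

9 = 3.26 × A^0.14  ⇒  A^0.14 = 9/3.26 = 2.761
ln A = ln(2.761) / 0.14 = 1.0155 / 0.14 = 7.2536
A = e^7.2536 ≈ 1413 ha

1410 ha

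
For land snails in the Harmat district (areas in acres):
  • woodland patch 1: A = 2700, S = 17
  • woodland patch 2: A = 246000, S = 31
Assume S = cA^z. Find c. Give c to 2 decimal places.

z = ln(S₂/S₁) / ln(A₂/A₁) = ln(31/17) / ln(246000/2700) = 0.6008 / 4.5121 = 0.1331
c = S₁ / A₁^z = 17 / 2700^0.1331 = 17 / 2.863 = 5.937

5.94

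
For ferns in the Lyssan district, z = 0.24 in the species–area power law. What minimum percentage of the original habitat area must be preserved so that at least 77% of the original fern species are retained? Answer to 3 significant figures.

33.7%

Need (A_new/A_old)^0.24 = 0.77, so A_new/A_old = 0.77^(1/0.24) = 0.77^4.167
ln(A_new/A_old) = ln 0.77 / 0.24 = -0.2614 / 0.24 = -1.0890
A_new/A_old = e^-1.0890 ≈ 0.3365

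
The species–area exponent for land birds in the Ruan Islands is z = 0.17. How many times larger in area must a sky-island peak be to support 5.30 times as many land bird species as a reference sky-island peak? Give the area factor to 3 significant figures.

18200

(A₂/A₁)^0.17 = 5.3, so A₂/A₁ = 5.3^(1/0.17) = 5.3^5.882
ln(A₂/A₁) = ln 5.3 / 0.17 = 1.6677 / 0.17 = 9.8100
A₂/A₁ = e^9.8100 ≈ 18216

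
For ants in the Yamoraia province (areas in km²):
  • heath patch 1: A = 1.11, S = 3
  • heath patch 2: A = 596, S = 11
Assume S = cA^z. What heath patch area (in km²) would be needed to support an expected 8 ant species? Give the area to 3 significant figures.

128 km²

z = ln(11/3) / ln(596/1.11) = 1.2993 / 6.2859 = 0.2067
c = 3 / 1.11^0.2067 = 3 / 1.022 = 2.936
A = (8/2.936)^(1/0.2067) ⇒ ln A = ln(2.725)/0.2067 = 4.8496
A = e^4.8496 ≈ 127.7 km²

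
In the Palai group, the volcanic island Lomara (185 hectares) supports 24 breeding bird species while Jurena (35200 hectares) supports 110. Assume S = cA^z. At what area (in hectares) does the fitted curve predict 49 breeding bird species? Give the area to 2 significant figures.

z = ln(110/24) / ln(35200/185) = 1.5224 / 5.2484 = 0.2901
c = 24 / 185^0.2901 = 24 / 4.546 = 5.279
A = (49/5.279)^(1/0.2901) ⇒ ln A = ln(9.282)/0.2901 = 7.6810
A = e^7.6810 ≈ 2167 hectares

2200 hectares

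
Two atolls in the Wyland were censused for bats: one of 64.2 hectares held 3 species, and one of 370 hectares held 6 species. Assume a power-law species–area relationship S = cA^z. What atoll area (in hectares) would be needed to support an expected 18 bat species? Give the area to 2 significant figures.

5900 hectares

z = ln(6/3) / ln(370/64.2) = 0.6931 / 1.7515 = 0.3957
c = 3 / 64.2^0.3957 = 3 / 5.192 = 0.5778
A = (18/0.5778)^(1/0.3957) ⇒ ln A = ln(31.15)/0.3957 = 8.6896
A = e^8.6896 ≈ 5941 hectares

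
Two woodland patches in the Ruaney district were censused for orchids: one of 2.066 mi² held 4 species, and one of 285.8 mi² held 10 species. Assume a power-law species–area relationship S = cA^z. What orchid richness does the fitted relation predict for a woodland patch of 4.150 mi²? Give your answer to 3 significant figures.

z = ln(10/4) / ln(285.8/2.066) = 0.9163 / 4.9297 = 0.1859
c = 4 / 2.066^0.1859 = 4 / 1.144 = 3.495
S₃ = 3.495 × 4.15^0.1859 = 3.495 × 1.303 ≈ 4.554

4.55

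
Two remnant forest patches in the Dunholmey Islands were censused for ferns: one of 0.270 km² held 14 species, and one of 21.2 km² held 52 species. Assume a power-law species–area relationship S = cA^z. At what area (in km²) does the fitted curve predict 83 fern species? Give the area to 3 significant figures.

z = ln(52/14) / ln(21.2/0.27) = 1.3122 / 4.3633 = 0.3007
c = 14 / 0.27^0.3007 = 14 / 0.6745 = 20.76
A = (83/20.76)^(1/0.3007) ⇒ ln A = ln(3.999)/0.3007 = 4.6089
A = e^4.6089 ≈ 100.4 km²

100 km²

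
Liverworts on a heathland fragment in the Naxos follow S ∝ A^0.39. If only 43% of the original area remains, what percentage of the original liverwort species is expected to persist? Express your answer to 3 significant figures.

S_new/S_old = (A_new/A_old)^z = 0.43^0.39
= exp(0.39 × ln 0.43) = exp(0.39 × -0.8440) = exp(-0.3291) ≈ 0.7195

72.0%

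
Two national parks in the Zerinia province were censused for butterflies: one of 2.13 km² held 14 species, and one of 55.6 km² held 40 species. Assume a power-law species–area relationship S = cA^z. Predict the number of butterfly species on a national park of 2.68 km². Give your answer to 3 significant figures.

z = ln(40/14) / ln(55.6/2.13) = 1.0498 / 3.2621 = 0.3218
c = 14 / 2.13^0.3218 = 14 / 1.276 = 10.98
S₃ = 10.98 × 2.68^0.3218 = 10.98 × 1.373 ≈ 15.07

15.1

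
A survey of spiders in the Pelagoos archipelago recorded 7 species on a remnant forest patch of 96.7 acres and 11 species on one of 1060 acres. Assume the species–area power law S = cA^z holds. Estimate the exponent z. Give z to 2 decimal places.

Taking logs: ln S = ln c + z ln A, so z = (ln S₂ − ln S₁)/(ln A₂ − ln A₁).
z = ln(11/7) / ln(1060/96.7) = ln(1.571) / ln(10.96) = 0.4520 / 2.3944 = 0.1888

0.19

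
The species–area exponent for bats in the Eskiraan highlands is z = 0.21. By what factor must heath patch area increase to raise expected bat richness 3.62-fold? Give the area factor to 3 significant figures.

(A₂/A₁)^0.21 = 3.62, so A₂/A₁ = 3.62^(1/0.21) = 3.62^4.762
ln(A₂/A₁) = ln 3.62 / 0.21 = 1.2865 / 0.21 = 6.1261
A₂/A₁ = e^6.1261 ≈ 457.6

458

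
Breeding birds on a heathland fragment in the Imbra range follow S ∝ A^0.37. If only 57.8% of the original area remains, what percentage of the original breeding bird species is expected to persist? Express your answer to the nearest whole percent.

S_new/S_old = (A_new/A_old)^z = 0.578^0.37
= exp(0.37 × ln 0.578) = exp(0.37 × -0.5482) = exp(-0.2028) ≈ 0.8164

82%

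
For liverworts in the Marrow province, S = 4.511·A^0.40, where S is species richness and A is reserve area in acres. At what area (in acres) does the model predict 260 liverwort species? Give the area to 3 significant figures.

25200 acres

260 = 4.511 × A^0.4  ⇒  A^0.4 = 260/4.511 = 57.64
ln A = ln(57.64) / 0.4 = 4.0542 / 0.4 = 10.1354
A = e^10.1354 ≈ 25220 acres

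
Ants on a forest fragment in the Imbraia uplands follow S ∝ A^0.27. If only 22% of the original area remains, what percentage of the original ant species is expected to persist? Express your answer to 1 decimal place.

66.4%

S_new/S_old = (A_new/A_old)^z = 0.22^0.27
= exp(0.27 × ln 0.22) = exp(0.27 × -1.5141) = exp(-0.4088) ≈ 0.6644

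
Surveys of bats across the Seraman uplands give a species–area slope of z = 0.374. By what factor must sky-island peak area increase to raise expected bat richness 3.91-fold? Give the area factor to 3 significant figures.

(A₂/A₁)^0.374 = 3.91, so A₂/A₁ = 3.91^(1/0.374) = 3.91^2.674
ln(A₂/A₁) = ln 3.91 / 0.374 = 1.3635 / 0.374 = 3.6458
A₂/A₁ = e^3.6458 ≈ 38.31

38.3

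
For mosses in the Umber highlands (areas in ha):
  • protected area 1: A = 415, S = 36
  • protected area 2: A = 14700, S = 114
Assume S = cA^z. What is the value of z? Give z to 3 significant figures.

Taking logs: ln S = ln c + z ln A, so z = (ln S₂ − ln S₁)/(ln A₂ − ln A₁).
z = ln(114/36) / ln(14700/415) = ln(3.167) / ln(35.42) = 1.1527 / 3.5673 = 0.3231

0.323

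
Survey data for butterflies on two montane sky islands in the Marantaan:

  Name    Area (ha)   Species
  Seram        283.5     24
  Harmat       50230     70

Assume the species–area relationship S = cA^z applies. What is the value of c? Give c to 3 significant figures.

z = ln(S₂/S₁) / ln(A₂/A₁) = ln(70/24) / ln(50230/283.5) = 1.0704 / 5.1772 = 0.2068
c = S₁ / A₁^z = 24 / 283.5^0.2068 = 24 / 3.214 = 7.466

7.47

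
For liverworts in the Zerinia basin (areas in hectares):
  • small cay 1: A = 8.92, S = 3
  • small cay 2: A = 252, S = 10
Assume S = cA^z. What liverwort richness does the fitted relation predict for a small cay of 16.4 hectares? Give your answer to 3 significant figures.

3.74

z = ln(10/3) / ln(252/8.92) = 1.2040 / 3.3411 = 0.3603
c = 3 / 8.92^0.3603 = 3 / 2.2 = 1.364
S₃ = 1.364 × 16.4^0.3603 = 1.364 × 2.74 ≈ 3.736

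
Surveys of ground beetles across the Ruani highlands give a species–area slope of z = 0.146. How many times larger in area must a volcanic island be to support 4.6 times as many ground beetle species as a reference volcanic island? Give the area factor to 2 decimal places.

34628.78

(A₂/A₁)^0.146 = 4.6, so A₂/A₁ = 4.6^(1/0.146) = 4.6^6.849
ln(A₂/A₁) = ln 4.6 / 0.146 = 1.5261 / 0.146 = 10.4524
A₂/A₁ = e^10.4524 ≈ 34629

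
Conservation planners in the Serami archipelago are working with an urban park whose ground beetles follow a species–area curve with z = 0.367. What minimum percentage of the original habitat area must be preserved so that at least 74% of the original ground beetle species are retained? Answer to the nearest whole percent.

44%

Need (A_new/A_old)^0.367 = 0.74, so A_new/A_old = 0.74^(1/0.367) = 0.74^2.725
ln(A_new/A_old) = ln 0.74 / 0.367 = -0.3011 / 0.367 = -0.8204
A_new/A_old = e^-0.8204 ≈ 0.4402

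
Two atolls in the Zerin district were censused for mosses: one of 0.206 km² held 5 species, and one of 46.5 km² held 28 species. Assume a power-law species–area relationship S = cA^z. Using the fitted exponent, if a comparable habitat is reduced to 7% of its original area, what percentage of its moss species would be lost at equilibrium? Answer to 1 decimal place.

57.1%

z = ln(28/5) / ln(46.5/0.206) = 1.7228 / 5.4193 = 0.3179
S_new/S_old = (A_new/A_old)^z = 0.07^0.3179 = exp(0.3179 × -2.6593) = 0.4294
Fraction lost = 1 − 0.4294 = 0.5706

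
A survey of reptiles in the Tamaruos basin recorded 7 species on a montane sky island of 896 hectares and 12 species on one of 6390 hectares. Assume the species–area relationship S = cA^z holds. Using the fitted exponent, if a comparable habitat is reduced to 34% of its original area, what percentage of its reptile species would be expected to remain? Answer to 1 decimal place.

z = ln(12/7) / ln(6390/896) = 0.5390 / 1.9645 = 0.2744
S_new/S_old = (A_new/A_old)^z = 0.34^0.2744 = exp(0.2744 × -1.0788) = 0.7438

74.4%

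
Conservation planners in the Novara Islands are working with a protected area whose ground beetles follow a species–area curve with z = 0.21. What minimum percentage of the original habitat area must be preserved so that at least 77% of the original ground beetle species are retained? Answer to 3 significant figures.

Need (A_new/A_old)^0.21 = 0.77, so A_new/A_old = 0.77^(1/0.21) = 0.77^4.762
ln(A_new/A_old) = ln 0.77 / 0.21 = -0.2614 / 0.21 = -1.2446
A_new/A_old = e^-1.2446 ≈ 0.2881

28.8%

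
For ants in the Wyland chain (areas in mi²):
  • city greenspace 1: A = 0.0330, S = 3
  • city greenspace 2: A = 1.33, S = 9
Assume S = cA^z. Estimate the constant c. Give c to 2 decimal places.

z = ln(S₂/S₁) / ln(A₂/A₁) = ln(9/3) / ln(1.33/0.033) = 1.0986 / 3.6964 = 0.2972
c = S₁ / A₁^z = 3 / 0.033^0.2972 = 3 / 0.3628 = 8.269

8.27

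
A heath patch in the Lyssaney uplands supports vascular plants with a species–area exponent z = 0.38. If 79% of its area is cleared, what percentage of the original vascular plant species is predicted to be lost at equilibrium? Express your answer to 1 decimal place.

44.7%

S_new/S_old = (A_new/A_old)^z = 0.21^0.38
= exp(0.38 × ln 0.21) = exp(0.38 × -1.5606) = exp(-0.5930) ≈ 0.5526
Fraction lost = 1 − 0.5526 = 0.4474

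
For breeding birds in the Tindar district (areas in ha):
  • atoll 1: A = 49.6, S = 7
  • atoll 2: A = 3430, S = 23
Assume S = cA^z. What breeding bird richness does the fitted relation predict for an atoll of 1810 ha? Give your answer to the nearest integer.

z = ln(23/7) / ln(3430/49.6) = 1.1896 / 4.2363 = 0.2808
c = 7 / 49.6^0.2808 = 7 / 2.993 = 2.339
S₃ = 2.339 × 1810^0.2808 = 2.339 × 8.218 ≈ 19.22

19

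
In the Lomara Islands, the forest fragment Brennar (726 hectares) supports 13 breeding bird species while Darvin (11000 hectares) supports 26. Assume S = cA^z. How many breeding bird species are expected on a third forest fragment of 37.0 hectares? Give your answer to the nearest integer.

z = ln(26/13) / ln(11000/726) = 0.6931 / 2.7181 = 0.2550
c = 13 / 726^0.2550 = 13 / 5.365 = 2.423
S₃ = 2.423 × 37^0.2550 = 2.423 × 2.511 ≈ 6.085

6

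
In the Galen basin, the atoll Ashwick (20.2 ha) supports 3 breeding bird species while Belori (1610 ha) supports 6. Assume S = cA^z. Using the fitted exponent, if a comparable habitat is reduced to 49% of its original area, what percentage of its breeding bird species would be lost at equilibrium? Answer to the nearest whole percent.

z = ln(6/3) / ln(1610/20.2) = 0.6931 / 4.3783 = 0.1583
S_new/S_old = (A_new/A_old)^z = 0.49^0.1583 = exp(0.1583 × -0.7133) = 0.8932
Fraction lost = 1 − 0.8932 = 0.1068

11%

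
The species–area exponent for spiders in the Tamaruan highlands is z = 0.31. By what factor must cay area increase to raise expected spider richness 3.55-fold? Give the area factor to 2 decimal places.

59.56

(A₂/A₁)^0.31 = 3.55, so A₂/A₁ = 3.55^(1/0.31) = 3.55^3.226
ln(A₂/A₁) = ln 3.55 / 0.31 = 1.2669 / 0.31 = 4.0869
A₂/A₁ = e^4.0869 ≈ 59.56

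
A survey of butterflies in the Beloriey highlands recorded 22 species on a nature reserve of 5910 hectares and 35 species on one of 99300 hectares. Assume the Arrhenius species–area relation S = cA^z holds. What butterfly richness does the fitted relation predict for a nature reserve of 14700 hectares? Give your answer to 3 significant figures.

25.6

z = ln(35/22) / ln(99300/5910) = 0.4643 / 2.8215 = 0.1646
c = 22 / 5910^0.1646 = 22 / 4.175 = 5.27
S₃ = 5.27 × 14700^0.1646 = 5.27 × 4.85 ≈ 25.56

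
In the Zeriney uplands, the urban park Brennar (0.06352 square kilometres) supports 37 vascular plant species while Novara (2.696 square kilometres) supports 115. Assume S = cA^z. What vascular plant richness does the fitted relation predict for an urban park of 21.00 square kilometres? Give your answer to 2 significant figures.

210

z = ln(115/37) / ln(2.696/0.06352) = 1.1340 / 3.7482 = 0.3026
c = 37 / 0.06352^0.3026 = 37 / 0.4343 = 85.19
S₃ = 85.19 × 21^0.3026 = 85.19 × 2.512 ≈ 214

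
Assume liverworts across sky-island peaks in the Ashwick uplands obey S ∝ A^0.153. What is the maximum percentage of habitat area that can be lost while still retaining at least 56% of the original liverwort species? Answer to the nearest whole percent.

98%

Need (A_new/A_old)^0.153 = 0.56, so A_new/A_old = 0.56^(1/0.153) = 0.56^6.536
ln(A_new/A_old) = ln 0.56 / 0.153 = -0.5798 / 0.153 = -3.7897
A_new/A_old = e^-3.7897 ≈ 0.0226
Fraction that can be lost = 1 − 0.0226 = 0.9774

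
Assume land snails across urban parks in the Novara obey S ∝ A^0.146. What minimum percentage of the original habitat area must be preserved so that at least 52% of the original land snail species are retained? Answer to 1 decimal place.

Need (A_new/A_old)^0.146 = 0.52, so A_new/A_old = 0.52^(1/0.146) = 0.52^6.849
ln(A_new/A_old) = ln 0.52 / 0.146 = -0.6539 / 0.146 = -4.4789
A_new/A_old = e^-4.4789 ≈ 0.01135

1.1%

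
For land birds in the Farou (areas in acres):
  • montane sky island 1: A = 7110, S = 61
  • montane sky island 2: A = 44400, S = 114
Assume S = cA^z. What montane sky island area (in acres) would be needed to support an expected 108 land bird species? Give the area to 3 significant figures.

z = ln(114/61) / ln(44400/7110) = 0.6253 / 1.8317 = 0.3414
c = 61 / 7110^0.3414 = 61 / 20.65 = 2.954
A = (108/2.954)^(1/0.3414) ⇒ ln A = ln(36.56)/0.3414 = 10.5426
A = e^10.5426 ≈ 37897 acres

37900 acres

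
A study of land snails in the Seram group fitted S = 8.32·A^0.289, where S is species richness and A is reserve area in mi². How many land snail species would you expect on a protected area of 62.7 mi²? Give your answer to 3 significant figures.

S = 8.32 × 62.7^0.289
ln S = ln 8.32 + 0.289 × ln 62.7 = 2.1187 + 0.289 × 4.1384 = 3.3146
S = e^3.3146 ≈ 27.51

27.5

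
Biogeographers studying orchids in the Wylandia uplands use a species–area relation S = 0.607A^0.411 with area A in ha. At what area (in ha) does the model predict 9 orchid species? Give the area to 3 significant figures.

707 ha

9 = 0.607 × A^0.411  ⇒  A^0.411 = 9/0.607 = 14.83
ln A = ln(14.83) / 0.411 = 2.6965 / 0.411 = 6.5607
A = e^6.5607 ≈ 706.8 ha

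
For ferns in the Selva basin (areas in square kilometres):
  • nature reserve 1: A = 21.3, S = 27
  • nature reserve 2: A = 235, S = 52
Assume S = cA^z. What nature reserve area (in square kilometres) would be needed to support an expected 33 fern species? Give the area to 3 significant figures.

44.4 square kilometres

z = ln(52/27) / ln(235/21.3) = 0.6554 / 2.4009 = 0.2730
c = 27 / 21.3^0.2730 = 27 / 2.305 = 11.71
A = (33/11.71)^(1/0.2730) ⇒ ln A = ln(2.817)/0.2730 = 3.7938
A = e^3.7938 ≈ 44.42 square kilometres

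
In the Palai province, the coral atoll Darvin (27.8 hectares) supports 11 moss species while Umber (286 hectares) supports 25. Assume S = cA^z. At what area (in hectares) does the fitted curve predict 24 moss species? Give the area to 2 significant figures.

z = ln(25/11) / ln(286/27.8) = 0.8210 / 2.3310 = 0.3522
c = 11 / 27.8^0.3522 = 11 / 3.226 = 3.41
A = (24/3.41)^(1/0.3522) ⇒ ln A = ln(7.038)/0.3522 = 5.5401
A = e^5.5401 ≈ 254.7 hectares

250 hectares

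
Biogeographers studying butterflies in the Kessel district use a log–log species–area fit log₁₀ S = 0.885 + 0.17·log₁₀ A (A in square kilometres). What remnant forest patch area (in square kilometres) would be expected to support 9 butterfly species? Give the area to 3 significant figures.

9 = 7.674 × A^0.17  ⇒  A^0.17 = 9/7.674 = 1.173
ln A = ln(1.173) / 0.17 = 0.1594 / 0.17 = 0.9379
A = e^0.9379 ≈ 2.555 square kilometres

2.55 square kilometres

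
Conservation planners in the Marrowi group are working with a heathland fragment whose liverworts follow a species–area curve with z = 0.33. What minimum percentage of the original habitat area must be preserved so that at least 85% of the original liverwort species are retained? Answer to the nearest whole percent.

Need (A_new/A_old)^0.33 = 0.85, so A_new/A_old = 0.85^(1/0.33) = 0.85^3.03
ln(A_new/A_old) = ln 0.85 / 0.33 = -0.1625 / 0.33 = -0.4925
A_new/A_old = e^-0.4925 ≈ 0.6111

61%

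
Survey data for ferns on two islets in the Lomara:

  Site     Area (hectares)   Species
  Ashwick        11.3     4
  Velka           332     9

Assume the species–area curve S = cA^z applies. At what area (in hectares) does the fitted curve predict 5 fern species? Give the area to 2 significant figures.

z = ln(9/4) / ln(332/11.3) = 0.8109 / 3.3803 = 0.2399
c = 4 / 11.3^0.2399 = 4 / 1.789 = 2.236
A = (5/2.236)^(1/0.2399) ⇒ ln A = ln(2.236)/0.2399 = 3.3550
A = e^3.3550 ≈ 28.64 hectares

29 hectares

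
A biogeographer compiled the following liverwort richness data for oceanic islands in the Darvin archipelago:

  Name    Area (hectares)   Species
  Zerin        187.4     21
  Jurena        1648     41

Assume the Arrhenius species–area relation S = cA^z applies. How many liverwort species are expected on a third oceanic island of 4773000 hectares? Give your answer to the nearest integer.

477

z = ln(41/21) / ln(1648/187.4) = 0.6690 / 2.1741 = 0.3077
c = 21 / 187.4^0.3077 = 21 / 5.005 = 4.196
S₃ = 4.196 × 4773000^0.3077 = 4.196 × 113.6 ≈ 476.6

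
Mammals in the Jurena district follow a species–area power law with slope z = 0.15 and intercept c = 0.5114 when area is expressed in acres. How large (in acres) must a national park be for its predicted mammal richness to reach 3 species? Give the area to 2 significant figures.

130000 acres

3 = 0.5114 × A^0.15  ⇒  A^0.15 = 3/0.5114 = 5.866
ln A = ln(5.866) / 0.15 = 1.7692 / 0.15 = 11.7948
A = e^11.7948 ≈ 132557 acres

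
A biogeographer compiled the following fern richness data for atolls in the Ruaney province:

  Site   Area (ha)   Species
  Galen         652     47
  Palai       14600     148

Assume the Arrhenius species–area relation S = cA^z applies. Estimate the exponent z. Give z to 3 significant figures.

Taking logs: ln S = ln c + z ln A, so z = (ln S₂ − ln S₁)/(ln A₂ − ln A₁).
z = ln(148/47) / ln(14600/652) = ln(3.149) / ln(22.39) = 1.1471 / 3.1087 = 0.3690

0.369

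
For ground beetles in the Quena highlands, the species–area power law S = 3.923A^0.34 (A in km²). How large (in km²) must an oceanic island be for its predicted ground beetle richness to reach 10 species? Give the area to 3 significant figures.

15.7 km²

10 = 3.923 × A^0.34  ⇒  A^0.34 = 10/3.923 = 2.549
ln A = ln(2.549) / 0.34 = 0.9357 / 0.34 = 2.7521
A = e^2.7521 ≈ 15.68 km²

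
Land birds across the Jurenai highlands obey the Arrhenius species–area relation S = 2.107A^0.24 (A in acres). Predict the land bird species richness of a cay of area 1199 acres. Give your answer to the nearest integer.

S = 2.107 × 1199^0.24
ln S = ln 2.107 + 0.24 × ln 1199 = 0.7453 + 0.24 × 7.0892 = 2.4467
S = e^2.4467 ≈ 11.55

12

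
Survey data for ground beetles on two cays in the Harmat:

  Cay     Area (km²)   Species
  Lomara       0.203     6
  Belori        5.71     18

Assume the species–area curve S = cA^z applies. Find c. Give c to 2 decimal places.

10.14

z = ln(S₂/S₁) / ln(A₂/A₁) = ln(18/6) / ln(5.71/0.203) = 1.0986 / 3.3368 = 0.3292
c = S₁ / A₁^z = 6 / 0.203^0.3292 = 6 / 0.5916 = 10.14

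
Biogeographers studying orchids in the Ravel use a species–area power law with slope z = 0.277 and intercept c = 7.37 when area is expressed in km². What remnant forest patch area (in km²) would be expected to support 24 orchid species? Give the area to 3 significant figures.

24 = 7.37 × A^0.277  ⇒  A^0.277 = 24/7.37 = 3.256
ln A = ln(3.256) / 0.277 = 1.1806 / 0.277 = 4.2622
A = e^4.2622 ≈ 70.97 km²

71.0 km²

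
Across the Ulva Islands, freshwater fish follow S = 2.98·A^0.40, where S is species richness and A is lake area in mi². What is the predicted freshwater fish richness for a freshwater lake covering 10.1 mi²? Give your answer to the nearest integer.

8 species

S = 2.98 × 10.1^0.4
ln S = ln 2.98 + 0.4 × ln 10.1 = 1.0919 + 0.4 × 2.3125 = 2.0169
S = e^2.0169 ≈ 7.515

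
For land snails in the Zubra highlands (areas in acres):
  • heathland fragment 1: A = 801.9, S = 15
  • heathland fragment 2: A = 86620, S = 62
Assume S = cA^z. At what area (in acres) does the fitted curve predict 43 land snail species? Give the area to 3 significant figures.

z = ln(62/15) / ln(86620/801.9) = 1.4191 / 4.6823 = 0.3031
c = 15 / 801.9^0.3031 = 15 / 7.589 = 1.977
A = (43/1.977)^(1/0.3031) ⇒ ln A = ln(21.75)/0.3031 = 10.1619
A = e^10.1619 ≈ 25897 acres

25900 acres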